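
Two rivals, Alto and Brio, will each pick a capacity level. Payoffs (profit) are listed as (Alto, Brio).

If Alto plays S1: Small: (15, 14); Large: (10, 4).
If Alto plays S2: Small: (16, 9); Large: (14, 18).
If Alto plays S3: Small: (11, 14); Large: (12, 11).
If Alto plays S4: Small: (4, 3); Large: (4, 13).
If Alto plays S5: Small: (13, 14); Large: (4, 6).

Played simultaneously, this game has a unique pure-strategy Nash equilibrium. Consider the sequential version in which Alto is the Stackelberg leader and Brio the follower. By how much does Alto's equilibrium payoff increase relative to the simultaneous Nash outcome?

Backward induction with Alto moving first.
- S1 → Brio plays Small (best of 14, 4); Alto gets 15.
- S2 → Brio plays Large (best of 9, 18); Alto gets 14.
- S3 → Brio plays Small (best of 14, 11); Alto gets 11.
- S4 → Brio plays Large (best of 3, 13); Alto gets 4.
- S5 → Brio plays Small (best of 14, 6); Alto gets 13.
Alto's induced payoffs are 15, 14, 11, 4, 13, so Alto commits to S1. Subgame-perfect outcome: (S1, Small) with payoffs (15, 14).
For the simultaneous game, intersect best replies.
Alto's best replies: Small→S2; Large→S2.
Brio's best replies: S1→Small; S2→Large; S3→Small; S4→Large; S5→Small.
Only (S2, Large) has each player best-responding; Nash payoffs (14, 18).
Alto's commitment gain: 15 − 14 = 1.

1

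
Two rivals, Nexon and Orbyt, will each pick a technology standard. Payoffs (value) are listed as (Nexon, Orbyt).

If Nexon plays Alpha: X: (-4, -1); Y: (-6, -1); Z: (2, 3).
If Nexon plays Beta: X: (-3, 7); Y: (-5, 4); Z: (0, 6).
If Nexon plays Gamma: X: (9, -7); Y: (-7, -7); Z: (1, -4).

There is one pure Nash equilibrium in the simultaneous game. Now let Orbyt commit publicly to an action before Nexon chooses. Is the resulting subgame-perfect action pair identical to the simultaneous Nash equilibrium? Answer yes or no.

no

Backward induction with Orbyt moving first.
- X → Nexon plays Gamma (best of -4, -3, 9); Orbyt gets -7.
- Y → Nexon plays Beta (best of -6, -5, -7); Orbyt gets 4.
- Z → Nexon plays Alpha (best of 2, 0, 1); Orbyt gets 3.
Orbyt's induced payoffs are -7, 4, 3, so Orbyt commits to Y. Subgame-perfect outcome: (Beta, Y) with payoffs (-5, 4).
For the simultaneous game, intersect best replies.
Nexon's best replies: X→Gamma; Y→Beta; Z→Alpha.
Orbyt's best replies: Alpha→Z; Beta→X; Gamma→Z.
Only (Alpha, Z) has each player best-responding; Nash payoffs (2, 3).
Sequential outcome (Beta, Y) differs from the Nash profile (Alpha, Z).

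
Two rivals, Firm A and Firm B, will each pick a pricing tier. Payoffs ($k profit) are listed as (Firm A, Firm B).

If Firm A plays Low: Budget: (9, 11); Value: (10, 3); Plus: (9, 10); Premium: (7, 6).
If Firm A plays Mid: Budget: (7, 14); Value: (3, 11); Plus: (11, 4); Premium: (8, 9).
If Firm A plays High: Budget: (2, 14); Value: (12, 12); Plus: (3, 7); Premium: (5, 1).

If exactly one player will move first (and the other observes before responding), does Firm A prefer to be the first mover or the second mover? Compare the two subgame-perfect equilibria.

second

If Firm A leads: Firm B's best replies are Low→Budget, Mid→Budget, High→Budget; Firm A's induced payoffs 9, 7, 2; outcome (Low, Budget), payoffs (9, 11).
If Firm B leads: Firm A's best replies are Budget→Low, Value→High, Plus→Mid, Premium→Mid; Firm B's induced payoffs 11, 12, 4, 9; outcome (High, Value), payoffs (12, 12).
Firm A gets 9 moving first and 12 moving second, so Firm A prefers to move second.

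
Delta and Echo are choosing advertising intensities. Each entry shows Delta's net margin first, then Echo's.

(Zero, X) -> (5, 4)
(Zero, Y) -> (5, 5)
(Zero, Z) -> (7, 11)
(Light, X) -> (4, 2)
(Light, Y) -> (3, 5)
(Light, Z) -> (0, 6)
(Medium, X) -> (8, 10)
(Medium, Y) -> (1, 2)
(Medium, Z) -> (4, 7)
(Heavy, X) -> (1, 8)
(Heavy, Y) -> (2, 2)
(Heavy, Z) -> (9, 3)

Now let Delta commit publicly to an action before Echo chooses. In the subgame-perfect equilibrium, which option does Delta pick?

Echo best-responds to each possible Delta move:
- Zero: Echo compares 4, 5, 11 and picks Z; Delta would get 7.
- Light: Echo compares 2, 5, 6 and picks Z; Delta would get 0.
- Medium: Echo compares 10, 2, 7 and picks X; Delta would get 8.
- Heavy: Echo compares 8, 2, 3 and picks X; Delta would get 1.
Among 7, 0, 8, 1, the best is 8 at Medium. Subgame-perfect outcome: (Medium, X) with payoffs (8, 10).

Medium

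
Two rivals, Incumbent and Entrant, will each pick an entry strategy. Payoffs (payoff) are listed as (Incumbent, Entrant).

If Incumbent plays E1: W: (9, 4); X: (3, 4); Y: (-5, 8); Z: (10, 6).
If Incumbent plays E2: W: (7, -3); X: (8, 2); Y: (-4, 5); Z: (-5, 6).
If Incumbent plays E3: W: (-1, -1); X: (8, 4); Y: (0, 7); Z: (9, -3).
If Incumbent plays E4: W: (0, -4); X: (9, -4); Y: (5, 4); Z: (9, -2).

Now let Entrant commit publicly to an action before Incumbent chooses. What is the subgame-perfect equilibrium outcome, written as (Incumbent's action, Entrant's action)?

(E1, Z)

Backward induction with Entrant moving first.
- W → Incumbent plays E1 (best of 9, 7, -1, 0); Entrant gets 4.
- X → Incumbent plays E4 (best of 3, 8, 8, 9); Entrant gets -4.
- Y → Incumbent plays E4 (best of -5, -4, 0, 5); Entrant gets 4.
- Z → Incumbent plays E1 (best of 10, -5, 9, 9); Entrant gets 6.
Maximizing over 4, -4, 4, 6, Entrant chooses Z. Subgame-perfect outcome: (E1, Z) with payoffs (10, 6).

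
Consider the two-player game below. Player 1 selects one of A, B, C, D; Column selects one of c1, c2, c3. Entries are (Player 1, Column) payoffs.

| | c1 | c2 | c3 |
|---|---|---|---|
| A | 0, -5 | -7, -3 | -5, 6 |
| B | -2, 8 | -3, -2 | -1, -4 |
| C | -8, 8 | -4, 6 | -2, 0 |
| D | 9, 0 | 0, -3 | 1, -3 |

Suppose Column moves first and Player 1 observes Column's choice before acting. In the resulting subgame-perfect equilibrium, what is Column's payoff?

Work backward from Player 1's decision.
- c1 → Player 1 plays D (best of 0, -2, -8, 9); Column gets 0.
- c2 → Player 1 plays D (best of -7, -3, -4, 0); Column gets -3.
- c3 → Player 1 plays D (best of -5, -1, -2, 1); Column gets -3.
Column's induced payoffs are 0, -3, -3, so Column commits to c1. Subgame-perfect outcome: (D, c1) with payoffs (9, 0).

0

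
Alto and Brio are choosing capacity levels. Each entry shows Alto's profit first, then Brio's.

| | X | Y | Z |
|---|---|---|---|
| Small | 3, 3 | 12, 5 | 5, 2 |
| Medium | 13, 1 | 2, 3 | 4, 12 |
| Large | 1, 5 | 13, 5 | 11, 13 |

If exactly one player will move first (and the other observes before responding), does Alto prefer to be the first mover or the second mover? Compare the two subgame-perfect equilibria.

If Alto leads: Brio's best replies are Small→Y, Medium→Z, Large→Z; Alto's induced payoffs 12, 4, 11; outcome (Small, Y), payoffs (12, 5).
If Brio leads: Alto's best replies are X→Medium, Y→Large, Z→Large; Brio's induced payoffs 1, 5, 13; outcome (Large, Z), payoffs (11, 13).
Alto gets 12 moving first and 11 moving second, so Alto prefers to move first.

first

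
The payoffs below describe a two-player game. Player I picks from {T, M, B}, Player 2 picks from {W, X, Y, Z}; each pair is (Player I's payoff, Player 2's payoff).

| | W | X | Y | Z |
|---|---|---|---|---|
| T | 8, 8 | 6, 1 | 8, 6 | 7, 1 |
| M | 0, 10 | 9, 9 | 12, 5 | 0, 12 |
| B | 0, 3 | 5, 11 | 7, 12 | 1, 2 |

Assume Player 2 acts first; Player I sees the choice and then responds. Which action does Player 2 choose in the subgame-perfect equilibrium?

X

Work backward from Player I's decision.
- W → Player I plays T (best of 8, 0, 0); Player 2 gets 8.
- X → Player I plays M (best of 6, 9, 5); Player 2 gets 9.
- Y → Player I plays M (best of 8, 12, 7); Player 2 gets 5.
- Z → Player I plays T (best of 7, 0, 1); Player 2 gets 1.
Maximizing over 8, 9, 5, 1, Player 2 chooses X. Subgame-perfect outcome: (M, X) with payoffs (9, 9).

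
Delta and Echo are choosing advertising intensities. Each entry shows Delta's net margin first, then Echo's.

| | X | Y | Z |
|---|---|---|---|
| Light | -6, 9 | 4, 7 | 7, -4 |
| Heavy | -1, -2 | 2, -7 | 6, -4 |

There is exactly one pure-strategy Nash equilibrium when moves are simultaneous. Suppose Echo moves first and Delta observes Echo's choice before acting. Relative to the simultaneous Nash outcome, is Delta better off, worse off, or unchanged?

better off

Solve by backward induction (Echo leads).
- X: Delta compares -6, -1 and picks Heavy; Echo would get -2.
- Y: Delta compares 4, 2 and picks Light; Echo would get 7.
- Z: Delta compares 7, 6 and picks Light; Echo would get -4.
Among -2, 7, -4, the best is 7 at Y. Subgame-perfect outcome: (Light, Y) with payoffs (4, 7).
Under simultaneous play:
Delta's best replies: X→Heavy; Y→Light; Z→Light.
Echo's best replies: Light→X; Heavy→X.
Only (Heavy, X) has each player best-responding; Nash payoffs (-1, -2).
Delta earns 4 sequentially versus -1 at the Nash outcome: better off.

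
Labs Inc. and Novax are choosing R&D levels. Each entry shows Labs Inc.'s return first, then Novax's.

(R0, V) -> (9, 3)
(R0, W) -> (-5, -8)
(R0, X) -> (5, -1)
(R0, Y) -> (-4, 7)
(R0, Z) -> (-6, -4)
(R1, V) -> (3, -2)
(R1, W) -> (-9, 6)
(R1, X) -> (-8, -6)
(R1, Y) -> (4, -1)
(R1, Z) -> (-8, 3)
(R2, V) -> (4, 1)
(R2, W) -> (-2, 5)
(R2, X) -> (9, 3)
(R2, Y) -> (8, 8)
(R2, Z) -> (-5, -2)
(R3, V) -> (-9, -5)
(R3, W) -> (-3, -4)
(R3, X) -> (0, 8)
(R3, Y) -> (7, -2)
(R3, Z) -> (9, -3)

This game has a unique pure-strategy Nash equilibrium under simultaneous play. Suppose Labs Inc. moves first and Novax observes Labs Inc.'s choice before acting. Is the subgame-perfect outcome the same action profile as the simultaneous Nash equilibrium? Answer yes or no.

yes

Work backward from Novax's decision.
- R0: Novax compares 3, -8, -1, 7, -4 and picks Y; Labs Inc. would get -4.
- R1: Novax compares -2, 6, -6, -1, 3 and picks W; Labs Inc. would get -9.
- R2: Novax compares 1, 5, 3, 8, -2 and picks Y; Labs Inc. would get 8.
- R3: Novax compares -5, -4, 8, -2, -3 and picks X; Labs Inc. would get 0.
Maximizing over -4, -9, 8, 0, Labs Inc. chooses R2. Subgame-perfect outcome: (R2, Y) with payoffs (8, 8).
Now find the simultaneous Nash equilibrium.
Labs Inc.'s best replies: V→R0; W→R2; X→R2; Y→R2; Z→R3.
Novax's best replies: R0→Y; R1→W; R2→Y; R3→X.
The unique mutual best reply is (R2, Y), giving (8, 8).
Sequential outcome (R2, Y) coincides with the Nash profile (R2, Y).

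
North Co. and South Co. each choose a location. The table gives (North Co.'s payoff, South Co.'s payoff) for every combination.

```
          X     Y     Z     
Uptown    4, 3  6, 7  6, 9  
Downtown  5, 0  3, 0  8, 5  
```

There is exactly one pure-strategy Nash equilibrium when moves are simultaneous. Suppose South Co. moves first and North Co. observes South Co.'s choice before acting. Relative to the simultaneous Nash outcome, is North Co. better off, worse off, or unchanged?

Work backward from North Co.'s decision.
- X → North Co. plays Downtown (best of 4, 5); South Co. gets 0.
- Y → North Co. plays Uptown (best of 6, 3); South Co. gets 7.
- Z → North Co. plays Downtown (best of 6, 8); South Co. gets 5.
Maximizing over 0, 7, 5, South Co. chooses Y. Subgame-perfect outcome: (Uptown, Y) with payoffs (6, 7).
Now find the simultaneous Nash equilibrium.
North Co.'s best replies: X→Downtown; Y→Uptown; Z→Downtown.
South Co.'s best replies: Uptown→Z; Downtown→Z.
The unique mutual best reply is (Downtown, Z), giving (8, 5).
North Co. earns 6 sequentially versus 8 at the Nash outcome: worse off.

worse off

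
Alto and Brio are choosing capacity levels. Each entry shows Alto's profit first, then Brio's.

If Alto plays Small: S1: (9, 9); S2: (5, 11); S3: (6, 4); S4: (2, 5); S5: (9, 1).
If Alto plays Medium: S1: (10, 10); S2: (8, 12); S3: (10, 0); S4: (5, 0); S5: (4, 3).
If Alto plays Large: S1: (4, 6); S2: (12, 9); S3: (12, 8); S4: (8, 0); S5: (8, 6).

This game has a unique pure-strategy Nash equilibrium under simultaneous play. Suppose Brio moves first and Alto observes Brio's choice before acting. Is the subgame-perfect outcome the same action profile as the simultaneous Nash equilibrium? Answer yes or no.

no

Work backward from Alto's decision.
- S1: Alto compares 9, 10, 4 and picks Medium; Brio would get 10.
- S2: Alto compares 5, 8, 12 and picks Large; Brio would get 9.
- S3: Alto compares 6, 10, 12 and picks Large; Brio would get 8.
- S4: Alto compares 2, 5, 8 and picks Large; Brio would get 0.
- S5: Alto compares 9, 4, 8 and picks Small; Brio would get 1.
Among 10, 9, 8, 0, 1, the best is 10 at S1. Subgame-perfect outcome: (Medium, S1) with payoffs (10, 10).
Now find the simultaneous Nash equilibrium.
Alto's best replies: S1→Medium; S2→Large; S3→Large; S4→Large; S5→Small.
Brio's best replies: Small→S2; Medium→S2; Large→S2.
Only (Large, S2) has each player best-responding; Nash payoffs (12, 9).
Sequential outcome (Medium, S1) differs from the Nash profile (Large, S2).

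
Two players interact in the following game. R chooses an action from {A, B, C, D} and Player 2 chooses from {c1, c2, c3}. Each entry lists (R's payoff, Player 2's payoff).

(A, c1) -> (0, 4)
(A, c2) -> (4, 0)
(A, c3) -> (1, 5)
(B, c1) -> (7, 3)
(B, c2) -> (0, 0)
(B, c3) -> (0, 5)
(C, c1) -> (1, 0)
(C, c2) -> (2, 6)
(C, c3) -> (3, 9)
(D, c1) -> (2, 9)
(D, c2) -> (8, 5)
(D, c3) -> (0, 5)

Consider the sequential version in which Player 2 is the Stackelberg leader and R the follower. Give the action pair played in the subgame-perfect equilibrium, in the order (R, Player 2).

(C, c3)

Work backward from R's decision.
- c1: BR = B, leader payoff 3.
- c2: BR = D, leader payoff 5.
- c3: BR = C, leader payoff 9.
Maximizing over 3, 5, 9, Player 2 chooses c3. Subgame-perfect outcome: (C, c3) with payoffs (3, 9).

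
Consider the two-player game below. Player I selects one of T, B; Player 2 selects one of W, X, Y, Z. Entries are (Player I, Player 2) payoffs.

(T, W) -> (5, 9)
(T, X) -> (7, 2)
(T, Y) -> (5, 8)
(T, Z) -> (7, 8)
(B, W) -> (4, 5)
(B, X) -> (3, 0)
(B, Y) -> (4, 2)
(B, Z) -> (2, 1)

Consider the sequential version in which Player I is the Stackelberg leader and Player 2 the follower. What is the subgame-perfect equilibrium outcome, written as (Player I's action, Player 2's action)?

Backward induction with Player I moving first.
- T: BR = W, leader payoff 5.
- B: BR = W, leader payoff 4.
Maximizing over 5, 4, Player I chooses T. Subgame-perfect outcome: (T, W) with payoffs (5, 9).

(T, W)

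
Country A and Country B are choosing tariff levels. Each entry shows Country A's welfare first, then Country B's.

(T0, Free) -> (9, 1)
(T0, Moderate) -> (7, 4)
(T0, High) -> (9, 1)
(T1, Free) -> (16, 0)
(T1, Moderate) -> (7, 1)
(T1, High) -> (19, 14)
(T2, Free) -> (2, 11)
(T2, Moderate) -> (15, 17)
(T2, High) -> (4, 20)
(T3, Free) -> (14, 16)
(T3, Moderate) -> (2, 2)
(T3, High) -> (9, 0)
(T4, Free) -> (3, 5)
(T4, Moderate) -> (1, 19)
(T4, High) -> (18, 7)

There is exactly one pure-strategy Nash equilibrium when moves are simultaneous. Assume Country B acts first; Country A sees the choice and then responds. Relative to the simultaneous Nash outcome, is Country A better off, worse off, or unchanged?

Solve by backward induction (Country B leads).
- Free: BR = T1, leader payoff 0.
- Moderate: BR = T2, leader payoff 17.
- High: BR = T1, leader payoff 14.
Country B's induced payoffs are 0, 17, 14, so Country B commits to Moderate. Subgame-perfect outcome: (T2, Moderate) with payoffs (15, 17).
For the simultaneous game, intersect best replies.
Country A's best replies: Free→T1; Moderate→T2; High→T1.
Country B's best replies: T0→Moderate; T1→High; T2→High; T3→Free; T4→Moderate.
The unique mutual best reply is (T1, High), giving (19, 14).
Country A earns 15 sequentially versus 19 at the Nash outcome: worse off.

worse off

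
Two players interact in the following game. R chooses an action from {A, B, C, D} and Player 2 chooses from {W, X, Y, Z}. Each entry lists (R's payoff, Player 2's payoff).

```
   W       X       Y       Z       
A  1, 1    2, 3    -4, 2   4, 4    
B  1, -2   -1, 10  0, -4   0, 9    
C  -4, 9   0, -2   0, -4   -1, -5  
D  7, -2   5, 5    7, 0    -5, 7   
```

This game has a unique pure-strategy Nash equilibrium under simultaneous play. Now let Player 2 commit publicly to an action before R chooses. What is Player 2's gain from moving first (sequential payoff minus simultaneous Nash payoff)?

1

R best-responds to each possible Player 2 move:
- W → R plays D (best of 1, 1, -4, 7); Player 2 gets -2.
- X → R plays D (best of 2, -1, 0, 5); Player 2 gets 5.
- Y → R plays D (best of -4, 0, 0, 7); Player 2 gets 0.
- Z → R plays A (best of 4, 0, -1, -5); Player 2 gets 4.
Among -2, 5, 0, 4, the best is 5 at X. Subgame-perfect outcome: (D, X) with payoffs (5, 5).
Now find the simultaneous Nash equilibrium.
R's best replies: W→D; X→D; Y→D; Z→A.
Player 2's best replies: A→Z; B→X; C→W; D→Z.
The unique mutual best reply is (A, Z), giving (4, 4).
Player 2's commitment gain: 5 − 4 = 1.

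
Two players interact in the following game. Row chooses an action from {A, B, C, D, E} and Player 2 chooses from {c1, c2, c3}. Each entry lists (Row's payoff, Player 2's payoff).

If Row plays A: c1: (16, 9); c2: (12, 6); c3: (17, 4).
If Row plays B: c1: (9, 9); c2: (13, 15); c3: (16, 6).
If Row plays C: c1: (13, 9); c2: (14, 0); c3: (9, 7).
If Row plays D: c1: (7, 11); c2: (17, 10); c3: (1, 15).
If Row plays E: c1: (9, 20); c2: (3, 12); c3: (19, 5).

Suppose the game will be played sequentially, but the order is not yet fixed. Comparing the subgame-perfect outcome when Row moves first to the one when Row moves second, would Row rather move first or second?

If Row leads: Player 2's best replies are A→c1, B→c2, C→c1, D→c3, E→c1; Row's induced payoffs 16, 13, 13, 1, 9; outcome (A, c1), payoffs (16, 9).
If Player 2 leads: Row's best replies are c1→A, c2→D, c3→E; Player 2's induced payoffs 9, 10, 5; outcome (D, c2), payoffs (17, 10).
Row gets 16 moving first and 17 moving second, so Row prefers to move second.

second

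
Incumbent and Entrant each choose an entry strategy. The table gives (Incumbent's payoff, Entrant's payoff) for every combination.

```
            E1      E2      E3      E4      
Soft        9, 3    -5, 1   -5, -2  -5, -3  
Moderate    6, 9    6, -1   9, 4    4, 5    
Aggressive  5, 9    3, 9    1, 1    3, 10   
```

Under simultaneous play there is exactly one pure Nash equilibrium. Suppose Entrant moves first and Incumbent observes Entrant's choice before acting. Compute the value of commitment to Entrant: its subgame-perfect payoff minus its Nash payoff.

2

Solve by backward induction (Entrant leads).
- E1 → Incumbent plays Soft (best of 9, 6, 5); Entrant gets 3.
- E2 → Incumbent plays Moderate (best of -5, 6, 3); Entrant gets -1.
- E3 → Incumbent plays Moderate (best of -5, 9, 1); Entrant gets 4.
- E4 → Incumbent plays Moderate (best of -5, 4, 3); Entrant gets 5.
Among 3, -1, 4, 5, the best is 5 at E4. Subgame-perfect outcome: (Moderate, E4) with payoffs (4, 5).
For the simultaneous game, intersect best replies.
Incumbent's best replies: E1→Soft; E2→Moderate; E3→Moderate; E4→Moderate.
Entrant's best replies: Soft→E1; Moderate→E1; Aggressive→E4.
The unique mutual best reply is (Soft, E1), giving (9, 3).
Entrant's commitment gain: 5 − 3 = 2.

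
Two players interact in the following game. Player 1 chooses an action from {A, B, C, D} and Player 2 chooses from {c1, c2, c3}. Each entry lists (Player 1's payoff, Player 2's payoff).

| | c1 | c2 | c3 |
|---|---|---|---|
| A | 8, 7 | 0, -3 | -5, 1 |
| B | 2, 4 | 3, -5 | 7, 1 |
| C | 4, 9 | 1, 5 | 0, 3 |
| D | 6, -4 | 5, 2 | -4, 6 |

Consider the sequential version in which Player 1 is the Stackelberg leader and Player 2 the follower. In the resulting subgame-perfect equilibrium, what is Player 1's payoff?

Player 2 best-responds to each possible Player 1 move:
- A → Player 2 plays c1 (best of 7, -3, 1); Player 1 gets 8.
- B → Player 2 plays c1 (best of 4, -5, 1); Player 1 gets 2.
- C → Player 2 plays c1 (best of 9, 5, 3); Player 1 gets 4.
- D → Player 2 plays c3 (best of -4, 2, 6); Player 1 gets -4.
Maximizing over 8, 2, 4, -4, Player 1 chooses A. Subgame-perfect outcome: (A, c1) with payoffs (8, 7).

8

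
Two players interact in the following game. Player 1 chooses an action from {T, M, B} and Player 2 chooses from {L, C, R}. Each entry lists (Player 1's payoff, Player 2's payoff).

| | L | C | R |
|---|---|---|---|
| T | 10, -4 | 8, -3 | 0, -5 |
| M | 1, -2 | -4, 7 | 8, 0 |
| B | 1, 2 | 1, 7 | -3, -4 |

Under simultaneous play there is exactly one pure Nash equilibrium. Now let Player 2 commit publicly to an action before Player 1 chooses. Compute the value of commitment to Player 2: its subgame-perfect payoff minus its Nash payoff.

Backward induction with Player 2 moving first.
- L → Player 1 plays T (best of 10, 1, 1); Player 2 gets -4.
- C → Player 1 plays T (best of 8, -4, 1); Player 2 gets -3.
- R → Player 1 plays M (best of 0, 8, -3); Player 2 gets 0.
Maximizing over -4, -3, 0, Player 2 chooses R. Subgame-perfect outcome: (M, R) with payoffs (8, 0).
Now find the simultaneous Nash equilibrium.
Player 1's best replies: L→T; C→T; R→M.
Player 2's best replies: T→C; M→C; B→C.
Only (T, C) has each player best-responding; Nash payoffs (8, -3).
Player 2's commitment gain: 0 − -3 = 3.

3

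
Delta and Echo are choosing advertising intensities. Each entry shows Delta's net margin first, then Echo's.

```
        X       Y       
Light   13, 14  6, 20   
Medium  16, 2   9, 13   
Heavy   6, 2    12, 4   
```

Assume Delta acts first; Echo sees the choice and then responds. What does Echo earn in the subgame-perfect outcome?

4

Echo best-responds to each possible Delta move:
- Light: BR = Y, leader payoff 6.
- Medium: BR = Y, leader payoff 9.
- Heavy: BR = Y, leader payoff 12.
Delta's induced payoffs are 6, 9, 12, so Delta commits to Heavy. Subgame-perfect outcome: (Heavy, Y) with payoffs (12, 4).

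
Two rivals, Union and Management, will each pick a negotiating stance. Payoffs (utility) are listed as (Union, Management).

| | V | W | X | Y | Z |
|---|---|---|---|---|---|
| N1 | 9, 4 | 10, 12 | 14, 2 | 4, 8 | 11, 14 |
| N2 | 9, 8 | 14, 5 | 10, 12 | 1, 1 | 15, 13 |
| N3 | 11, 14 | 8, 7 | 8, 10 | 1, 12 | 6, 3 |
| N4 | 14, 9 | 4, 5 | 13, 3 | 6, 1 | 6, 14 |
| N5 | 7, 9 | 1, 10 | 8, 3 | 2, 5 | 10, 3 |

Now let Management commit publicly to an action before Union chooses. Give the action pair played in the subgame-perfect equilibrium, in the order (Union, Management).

Solve by backward induction (Management leads).
- V: Union compares 9, 9, 11, 14, 7 and picks N4; Management would get 9.
- W: Union compares 10, 14, 8, 4, 1 and picks N2; Management would get 5.
- X: Union compares 14, 10, 8, 13, 8 and picks N1; Management would get 2.
- Y: Union compares 4, 1, 1, 6, 2 and picks N4; Management would get 1.
- Z: Union compares 11, 15, 6, 6, 10 and picks N2; Management would get 13.
Management's induced payoffs are 9, 5, 2, 1, 13, so Management commits to Z. Subgame-perfect outcome: (N2, Z) with payoffs (15, 13).

(N2, Z)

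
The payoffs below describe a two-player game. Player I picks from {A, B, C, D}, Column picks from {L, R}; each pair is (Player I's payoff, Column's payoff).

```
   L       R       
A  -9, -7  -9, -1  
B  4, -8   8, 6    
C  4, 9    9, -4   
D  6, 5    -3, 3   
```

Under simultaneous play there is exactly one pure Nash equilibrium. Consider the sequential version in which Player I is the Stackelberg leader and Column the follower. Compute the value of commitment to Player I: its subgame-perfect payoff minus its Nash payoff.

Solve by backward induction (Player I leads).
- A: BR = R, leader payoff -9.
- B: BR = R, leader payoff 8.
- C: BR = L, leader payoff 4.
- D: BR = L, leader payoff 6.
Among -9, 8, 4, 6, the best is 8 at B. Subgame-perfect outcome: (B, R) with payoffs (8, 6).
Now find the simultaneous Nash equilibrium.
Player I's best replies: L→D; R→C.
Column's best replies: A→R; B→R; C→L; D→L.
The unique mutual best reply is (D, L), giving (6, 5).
Player I's commitment gain: 8 − 6 = 2.

2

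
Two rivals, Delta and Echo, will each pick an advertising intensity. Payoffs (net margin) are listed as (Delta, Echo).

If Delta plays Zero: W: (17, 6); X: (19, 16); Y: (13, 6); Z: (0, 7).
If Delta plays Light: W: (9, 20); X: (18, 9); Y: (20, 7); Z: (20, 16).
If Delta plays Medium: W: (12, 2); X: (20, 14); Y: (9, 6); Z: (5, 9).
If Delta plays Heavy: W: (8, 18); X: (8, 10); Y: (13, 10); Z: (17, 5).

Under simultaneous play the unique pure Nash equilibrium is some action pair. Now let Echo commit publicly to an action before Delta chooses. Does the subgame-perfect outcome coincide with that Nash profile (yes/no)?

Backward induction with Echo moving first.
- W: Delta compares 17, 9, 12, 8 and picks Zero; Echo would get 6.
- X: Delta compares 19, 18, 20, 8 and picks Medium; Echo would get 14.
- Y: Delta compares 13, 20, 9, 13 and picks Light; Echo would get 7.
- Z: Delta compares 0, 20, 5, 17 and picks Light; Echo would get 16.
Echo's induced payoffs are 6, 14, 7, 16, so Echo commits to Z. Subgame-perfect outcome: (Light, Z) with payoffs (20, 16).
Now find the simultaneous Nash equilibrium.
Delta's best replies: W→Zero; X→Medium; Y→Light; Z→Light.
Echo's best replies: Zero→X; Light→W; Medium→X; Heavy→W.
The unique mutual best reply is (Medium, X), giving (20, 14).
Sequential outcome (Light, Z) differs from the Nash profile (Medium, X).

no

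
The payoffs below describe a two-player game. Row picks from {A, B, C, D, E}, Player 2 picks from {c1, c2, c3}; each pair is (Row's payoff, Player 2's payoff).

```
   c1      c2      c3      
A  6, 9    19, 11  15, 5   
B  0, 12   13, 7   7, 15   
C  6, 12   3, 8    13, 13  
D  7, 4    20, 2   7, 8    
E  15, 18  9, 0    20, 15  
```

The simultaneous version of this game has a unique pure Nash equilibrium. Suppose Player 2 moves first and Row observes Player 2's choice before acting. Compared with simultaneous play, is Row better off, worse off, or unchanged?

unchanged

Solve by backward induction (Player 2 leads).
- c1: Row compares 6, 0, 6, 7, 15 and picks E; Player 2 would get 18.
- c2: Row compares 19, 13, 3, 20, 9 and picks D; Player 2 would get 2.
- c3: Row compares 15, 7, 13, 7, 20 and picks E; Player 2 would get 15.
Player 2's induced payoffs are 18, 2, 15, so Player 2 commits to c1. Subgame-perfect outcome: (E, c1) with payoffs (15, 18).
Under simultaneous play:
Row's best replies: c1→E; c2→D; c3→E.
Player 2's best replies: A→c2; B→c3; C→c3; D→c3; E→c1.
The unique mutual best reply is (E, c1), giving (15, 18).
Row earns 15 sequentially versus 15 at the Nash outcome: unchanged.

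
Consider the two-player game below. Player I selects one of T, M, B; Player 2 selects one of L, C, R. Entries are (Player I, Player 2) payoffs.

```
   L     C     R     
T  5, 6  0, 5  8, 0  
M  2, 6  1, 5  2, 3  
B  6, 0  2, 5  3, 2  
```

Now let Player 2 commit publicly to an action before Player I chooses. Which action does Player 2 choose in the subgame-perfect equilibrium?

C

Work backward from Player I's decision.
- L: Player I compares 5, 2, 6 and picks B; Player 2 would get 0.
- C: Player I compares 0, 1, 2 and picks B; Player 2 would get 5.
- R: Player I compares 8, 2, 3 and picks T; Player 2 would get 0.
Player 2's induced payoffs are 0, 5, 0, so Player 2 commits to C. Subgame-perfect outcome: (B, C) with payoffs (2, 5).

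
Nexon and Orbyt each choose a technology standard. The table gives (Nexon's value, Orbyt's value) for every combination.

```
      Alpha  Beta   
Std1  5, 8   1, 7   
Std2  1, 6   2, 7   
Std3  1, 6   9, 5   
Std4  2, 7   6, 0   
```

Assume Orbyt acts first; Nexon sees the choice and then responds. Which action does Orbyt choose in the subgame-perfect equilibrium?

Nexon best-responds to each possible Orbyt move:
- Alpha: Nexon compares 5, 1, 1, 2 and picks Std1; Orbyt would get 8.
- Beta: Nexon compares 1, 2, 9, 6 and picks Std3; Orbyt would get 5.
Among 8, 5, the best is 8 at Alpha. Subgame-perfect outcome: (Std1, Alpha) with payoffs (5, 8).

Alpha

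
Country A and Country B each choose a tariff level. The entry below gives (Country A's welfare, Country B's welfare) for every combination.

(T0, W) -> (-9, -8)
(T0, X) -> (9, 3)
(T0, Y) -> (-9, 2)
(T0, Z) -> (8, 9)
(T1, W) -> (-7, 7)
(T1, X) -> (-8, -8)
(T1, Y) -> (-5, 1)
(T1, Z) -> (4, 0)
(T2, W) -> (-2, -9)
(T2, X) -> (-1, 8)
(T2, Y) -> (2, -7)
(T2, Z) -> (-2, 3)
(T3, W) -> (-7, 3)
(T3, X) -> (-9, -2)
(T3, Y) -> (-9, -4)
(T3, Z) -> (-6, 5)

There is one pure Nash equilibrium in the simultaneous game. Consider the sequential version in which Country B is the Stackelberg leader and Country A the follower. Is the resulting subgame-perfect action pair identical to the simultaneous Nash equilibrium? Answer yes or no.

Backward induction with Country B moving first.
- W → Country A plays T2 (best of -9, -7, -2, -7); Country B gets -9.
- X → Country A plays T0 (best of 9, -8, -1, -9); Country B gets 3.
- Y → Country A plays T2 (best of -9, -5, 2, -9); Country B gets -7.
- Z → Country A plays T0 (best of 8, 4, -2, -6); Country B gets 9.
Maximizing over -9, 3, -7, 9, Country B chooses Z. Subgame-perfect outcome: (T0, Z) with payoffs (8, 9).
For the simultaneous game, intersect best replies.
Country A's best replies: W→T2; X→T0; Y→T2; Z→T0.
Country B's best replies: T0→Z; T1→W; T2→X; T3→Z.
The unique mutual best reply is (T0, Z), giving (8, 9).
Sequential outcome (T0, Z) coincides with the Nash profile (T0, Z).

yes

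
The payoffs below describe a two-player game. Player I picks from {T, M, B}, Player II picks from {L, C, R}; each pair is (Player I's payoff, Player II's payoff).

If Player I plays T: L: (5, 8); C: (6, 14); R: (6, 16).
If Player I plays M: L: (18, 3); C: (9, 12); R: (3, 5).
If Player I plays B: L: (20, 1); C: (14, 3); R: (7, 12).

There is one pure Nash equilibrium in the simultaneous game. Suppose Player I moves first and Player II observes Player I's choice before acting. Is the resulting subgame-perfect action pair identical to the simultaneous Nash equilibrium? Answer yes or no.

no

Solve by backward induction (Player I leads).
- T: Player II compares 8, 14, 16 and picks R; Player I would get 6.
- M: Player II compares 3, 12, 5 and picks C; Player I would get 9.
- B: Player II compares 1, 3, 12 and picks R; Player I would get 7.
Player I's induced payoffs are 6, 9, 7, so Player I commits to M. Subgame-perfect outcome: (M, C) with payoffs (9, 12).
Under simultaneous play:
Player I's best replies: L→B; C→B; R→B.
Player II's best replies: T→R; M→C; B→R.
Only (B, R) has each player best-responding; Nash payoffs (7, 12).
Sequential outcome (M, C) differs from the Nash profile (B, R).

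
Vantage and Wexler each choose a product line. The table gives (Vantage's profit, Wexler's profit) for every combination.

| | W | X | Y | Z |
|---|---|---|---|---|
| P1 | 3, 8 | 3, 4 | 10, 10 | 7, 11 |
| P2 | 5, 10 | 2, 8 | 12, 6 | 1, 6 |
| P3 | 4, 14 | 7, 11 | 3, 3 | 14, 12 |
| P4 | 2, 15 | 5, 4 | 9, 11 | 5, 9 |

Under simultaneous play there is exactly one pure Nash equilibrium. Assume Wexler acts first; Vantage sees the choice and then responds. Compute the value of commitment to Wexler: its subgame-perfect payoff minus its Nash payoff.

Solve by backward induction (Wexler leads).
- W: BR = P2, leader payoff 10.
- X: BR = P3, leader payoff 11.
- Y: BR = P2, leader payoff 6.
- Z: BR = P3, leader payoff 12.
Among 10, 11, 6, 12, the best is 12 at Z. Subgame-perfect outcome: (P3, Z) with payoffs (14, 12).
For the simultaneous game, intersect best replies.
Vantage's best replies: W→P2; X→P3; Y→P2; Z→P3.
Wexler's best replies: P1→Z; P2→W; P3→W; P4→W.
The unique mutual best reply is (P2, W), giving (5, 10).
Wexler's commitment gain: 12 − 10 = 2.

2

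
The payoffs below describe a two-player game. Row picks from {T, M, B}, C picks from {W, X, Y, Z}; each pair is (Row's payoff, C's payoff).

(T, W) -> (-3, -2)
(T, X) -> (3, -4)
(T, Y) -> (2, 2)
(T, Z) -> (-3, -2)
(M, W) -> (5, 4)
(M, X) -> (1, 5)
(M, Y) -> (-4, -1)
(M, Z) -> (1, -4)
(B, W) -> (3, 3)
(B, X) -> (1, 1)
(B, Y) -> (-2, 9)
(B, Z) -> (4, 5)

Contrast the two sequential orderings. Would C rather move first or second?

first

If Row leads: C's best replies are T→Y, M→X, B→Y; Row's induced payoffs 2, 1, -2; outcome (T, Y), payoffs (2, 2).
If C leads: Row's best replies are W→M, X→T, Y→T, Z→B; C's induced payoffs 4, -4, 2, 5; outcome (B, Z), payoffs (4, 5).
C gets 5 moving first and 2 moving second, so C prefers to move first.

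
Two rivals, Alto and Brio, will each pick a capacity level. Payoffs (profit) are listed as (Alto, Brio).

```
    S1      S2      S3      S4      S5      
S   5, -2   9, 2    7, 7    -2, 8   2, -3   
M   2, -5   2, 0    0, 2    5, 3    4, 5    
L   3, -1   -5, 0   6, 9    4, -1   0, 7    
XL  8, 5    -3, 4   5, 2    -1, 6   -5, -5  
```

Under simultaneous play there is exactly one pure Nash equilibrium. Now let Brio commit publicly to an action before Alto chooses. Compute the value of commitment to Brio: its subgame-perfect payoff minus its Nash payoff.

Backward induction with Brio moving first.
- S1: Alto compares 5, 2, 3, 8 and picks XL; Brio would get 5.
- S2: Alto compares 9, 2, -5, -3 and picks S; Brio would get 2.
- S3: Alto compares 7, 0, 6, 5 and picks S; Brio would get 7.
- S4: Alto compares -2, 5, 4, -1 and picks M; Brio would get 3.
- S5: Alto compares 2, 4, 0, -5 and picks M; Brio would get 5.
Maximizing over 5, 2, 7, 3, 5, Brio chooses S3. Subgame-perfect outcome: (S, S3) with payoffs (7, 7).
For the simultaneous game, intersect best replies.
Alto's best replies: S1→XL; S2→S; S3→S; S4→M; S5→M.
Brio's best replies: S→S4; M→S5; L→S3; XL→S4.
Only (M, S5) has each player best-responding; Nash payoffs (4, 5).
Brio's commitment gain: 7 − 5 = 2.

2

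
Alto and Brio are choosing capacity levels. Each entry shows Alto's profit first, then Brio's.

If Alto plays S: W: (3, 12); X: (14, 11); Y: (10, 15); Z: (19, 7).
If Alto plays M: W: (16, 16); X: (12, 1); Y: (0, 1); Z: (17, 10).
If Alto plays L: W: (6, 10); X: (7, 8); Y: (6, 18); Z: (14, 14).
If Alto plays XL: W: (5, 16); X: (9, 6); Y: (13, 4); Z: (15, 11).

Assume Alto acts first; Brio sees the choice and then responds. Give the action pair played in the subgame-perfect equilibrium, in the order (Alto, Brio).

(M, W)

Brio best-responds to each possible Alto move:
- S: Brio compares 12, 11, 15, 7 and picks Y; Alto would get 10.
- M: Brio compares 16, 1, 1, 10 and picks W; Alto would get 16.
- L: Brio compares 10, 8, 18, 14 and picks Y; Alto would get 6.
- XL: Brio compares 16, 6, 4, 11 and picks W; Alto would get 5.
Alto's induced payoffs are 10, 16, 6, 5, so Alto commits to M. Subgame-perfect outcome: (M, W) with payoffs (16, 16).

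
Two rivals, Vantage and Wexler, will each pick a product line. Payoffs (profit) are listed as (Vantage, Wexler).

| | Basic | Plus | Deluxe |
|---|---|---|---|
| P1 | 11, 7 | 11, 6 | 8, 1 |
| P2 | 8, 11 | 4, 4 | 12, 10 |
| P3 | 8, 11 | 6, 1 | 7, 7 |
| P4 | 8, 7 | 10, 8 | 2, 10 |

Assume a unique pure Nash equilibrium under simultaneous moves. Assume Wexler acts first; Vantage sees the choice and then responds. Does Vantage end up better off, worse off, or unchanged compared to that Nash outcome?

better off

Work backward from Vantage's decision.
- Basic: Vantage compares 11, 8, 8, 8 and picks P1; Wexler would get 7.
- Plus: Vantage compares 11, 4, 6, 10 and picks P1; Wexler would get 6.
- Deluxe: Vantage compares 8, 12, 7, 2 and picks P2; Wexler would get 10.
Among 7, 6, 10, the best is 10 at Deluxe. Subgame-perfect outcome: (P2, Deluxe) with payoffs (12, 10).
Under simultaneous play:
Vantage's best replies: Basic→P1; Plus→P1; Deluxe→P2.
Wexler's best replies: P1→Basic; P2→Basic; P3→Basic; P4→Deluxe.
The unique mutual best reply is (P1, Basic), giving (11, 7).
Vantage earns 12 sequentially versus 11 at the Nash outcome: better off.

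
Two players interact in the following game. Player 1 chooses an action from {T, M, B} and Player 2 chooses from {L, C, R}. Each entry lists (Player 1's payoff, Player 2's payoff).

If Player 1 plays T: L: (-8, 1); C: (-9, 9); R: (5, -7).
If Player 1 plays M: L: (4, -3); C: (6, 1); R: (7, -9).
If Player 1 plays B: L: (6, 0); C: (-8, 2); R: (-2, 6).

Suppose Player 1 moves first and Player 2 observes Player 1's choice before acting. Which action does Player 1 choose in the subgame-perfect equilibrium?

Player 2 best-responds to each possible Player 1 move:
- T: Player 2 compares 1, 9, -7 and picks C; Player 1 would get -9.
- M: Player 2 compares -3, 1, -9 and picks C; Player 1 would get 6.
- B: Player 2 compares 0, 2, 6 and picks R; Player 1 would get -2.
Among -9, 6, -2, the best is 6 at M. Subgame-perfect outcome: (M, C) with payoffs (6, 1).

M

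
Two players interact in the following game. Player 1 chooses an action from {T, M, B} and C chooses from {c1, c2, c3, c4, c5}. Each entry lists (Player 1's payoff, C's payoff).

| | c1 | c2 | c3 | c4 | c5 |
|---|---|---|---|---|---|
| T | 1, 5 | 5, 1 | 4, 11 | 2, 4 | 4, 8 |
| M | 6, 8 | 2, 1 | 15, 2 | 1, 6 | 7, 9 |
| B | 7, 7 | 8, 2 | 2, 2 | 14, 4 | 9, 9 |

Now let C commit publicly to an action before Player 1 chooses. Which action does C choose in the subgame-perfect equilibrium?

Solve by backward induction (C leads).
- c1: BR = B, leader payoff 7.
- c2: BR = B, leader payoff 2.
- c3: BR = M, leader payoff 2.
- c4: BR = B, leader payoff 4.
- c5: BR = B, leader payoff 9.
C's induced payoffs are 7, 2, 2, 4, 9, so C commits to c5. Subgame-perfect outcome: (B, c5) with payoffs (9, 9).

c5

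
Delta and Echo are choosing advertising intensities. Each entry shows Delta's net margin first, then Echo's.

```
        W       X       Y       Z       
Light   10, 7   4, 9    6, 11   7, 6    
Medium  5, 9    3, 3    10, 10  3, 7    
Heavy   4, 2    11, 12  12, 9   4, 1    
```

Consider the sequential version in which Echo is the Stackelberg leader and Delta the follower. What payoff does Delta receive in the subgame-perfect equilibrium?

Solve by backward induction (Echo leads).
- W: BR = Light, leader payoff 7.
- X: BR = Heavy, leader payoff 12.
- Y: BR = Heavy, leader payoff 9.
- Z: BR = Light, leader payoff 6.
Among 7, 12, 9, 6, the best is 12 at X. Subgame-perfect outcome: (Heavy, X) with payoffs (11, 12).

11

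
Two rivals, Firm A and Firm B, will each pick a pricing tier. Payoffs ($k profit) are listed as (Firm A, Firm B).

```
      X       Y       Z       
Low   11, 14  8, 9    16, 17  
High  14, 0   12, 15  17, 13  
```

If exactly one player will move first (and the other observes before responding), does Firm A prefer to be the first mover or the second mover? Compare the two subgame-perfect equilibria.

If Firm A leads: Firm B's best replies are Low→Z, High→Y; Firm A's induced payoffs 16, 12; outcome (Low, Z), payoffs (16, 17).
If Firm B leads: Firm A's best replies are X→High, Y→High, Z→High; Firm B's induced payoffs 0, 15, 13; outcome (High, Y), payoffs (12, 15).
Firm A gets 16 moving first and 12 moving second, so Firm A prefers to move first.

first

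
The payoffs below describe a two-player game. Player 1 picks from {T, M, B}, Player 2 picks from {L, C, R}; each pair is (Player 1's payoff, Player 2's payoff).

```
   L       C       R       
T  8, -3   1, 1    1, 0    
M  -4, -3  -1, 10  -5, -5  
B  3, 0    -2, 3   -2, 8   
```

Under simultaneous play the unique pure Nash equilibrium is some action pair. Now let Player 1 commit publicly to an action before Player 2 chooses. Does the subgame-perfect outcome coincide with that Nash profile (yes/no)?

Player 2 best-responds to each possible Player 1 move:
- T: BR = C, leader payoff 1.
- M: BR = C, leader payoff -1.
- B: BR = R, leader payoff -2.
Maximizing over 1, -1, -2, Player 1 chooses T. Subgame-perfect outcome: (T, C) with payoffs (1, 1).
For the simultaneous game, intersect best replies.
Player 1's best replies: L→T; C→T; R→T.
Player 2's best replies: T→C; M→C; B→R.
The unique mutual best reply is (T, C), giving (1, 1).
Sequential outcome (T, C) coincides with the Nash profile (T, C).

yes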